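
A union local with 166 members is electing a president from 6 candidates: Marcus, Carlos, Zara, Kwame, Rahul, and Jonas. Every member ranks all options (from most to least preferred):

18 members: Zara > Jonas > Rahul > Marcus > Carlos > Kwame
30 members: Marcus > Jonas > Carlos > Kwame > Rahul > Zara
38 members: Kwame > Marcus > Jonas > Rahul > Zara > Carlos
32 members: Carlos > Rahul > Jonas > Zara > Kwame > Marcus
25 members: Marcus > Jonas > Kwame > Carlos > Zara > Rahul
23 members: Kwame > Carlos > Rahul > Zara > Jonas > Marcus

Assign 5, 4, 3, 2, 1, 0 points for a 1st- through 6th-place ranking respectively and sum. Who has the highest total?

Marcus: 18·2 + 30·5 + 38·4 + 32·0 + 25·5 + 23·0 = 463
Carlos: 18·1 + 30·3 + 38·0 + 32·5 + 25·2 + 23·4 = 410
Zara: 18·5 + 30·0 + 38·1 + 32·2 + 25·1 + 23·2 = 263
Kwame: 18·0 + 30·2 + 38·5 + 32·1 + 25·3 + 23·5 = 472
Rahul: 18·3 + 30·1 + 38·2 + 32·4 + 25·0 + 23·3 = 357
Jonas: 18·4 + 30·4 + 38·3 + 32·3 + 25·4 + 23·1 = 525
Jonas has the highest Borda score (525).

Jonas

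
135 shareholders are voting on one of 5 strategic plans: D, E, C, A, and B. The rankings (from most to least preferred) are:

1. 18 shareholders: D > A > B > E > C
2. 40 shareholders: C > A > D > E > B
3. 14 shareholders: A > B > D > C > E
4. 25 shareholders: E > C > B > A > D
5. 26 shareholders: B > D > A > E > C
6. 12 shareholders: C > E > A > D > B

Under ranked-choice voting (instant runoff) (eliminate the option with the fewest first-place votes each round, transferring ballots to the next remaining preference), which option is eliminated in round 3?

Round 1: D 18, E 25, C 52, A 14, B 26. Eliminate A.
Round 2: D 18, E 25, C 52, B 40. Eliminate D.
Round 3: E 25, C 52, B 58. Eliminate E.

E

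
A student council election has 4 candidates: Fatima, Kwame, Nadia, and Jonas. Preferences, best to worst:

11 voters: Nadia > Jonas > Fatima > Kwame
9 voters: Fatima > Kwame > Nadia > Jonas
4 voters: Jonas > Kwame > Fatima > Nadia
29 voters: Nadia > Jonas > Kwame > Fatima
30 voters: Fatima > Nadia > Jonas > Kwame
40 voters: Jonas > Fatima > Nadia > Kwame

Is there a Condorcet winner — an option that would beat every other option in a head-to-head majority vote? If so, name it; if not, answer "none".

Checking pairwise contests:
Jonas beats Fatima 84–39.
Fatima beats Kwame 90–33.
Fatima beats Nadia 83–40.
Nadia beats Jonas 79–44.
Every option loses at least one head-to-head, so there is no Condorcet winner.

none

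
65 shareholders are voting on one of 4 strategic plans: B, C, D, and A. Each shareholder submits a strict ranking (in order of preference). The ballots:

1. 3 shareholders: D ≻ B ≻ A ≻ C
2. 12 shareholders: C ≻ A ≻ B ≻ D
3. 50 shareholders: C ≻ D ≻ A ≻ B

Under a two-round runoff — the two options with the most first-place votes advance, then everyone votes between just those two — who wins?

C

Round 1 first-place votes: B 0, C 62, D 3, A 0.
C and D advance.
Runoff: C is preferred to D by 62 voters; D by 3.
C wins the runoff.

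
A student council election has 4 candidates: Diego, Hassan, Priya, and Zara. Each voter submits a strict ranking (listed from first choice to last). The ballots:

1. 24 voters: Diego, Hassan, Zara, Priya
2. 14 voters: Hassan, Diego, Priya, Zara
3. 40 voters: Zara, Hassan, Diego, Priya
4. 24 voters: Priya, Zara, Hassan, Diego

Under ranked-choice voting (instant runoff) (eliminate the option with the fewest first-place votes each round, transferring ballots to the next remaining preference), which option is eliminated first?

Round 1: Diego 24, Hassan 14, Priya 24, Zara 40. Eliminate Hassan.

Hassan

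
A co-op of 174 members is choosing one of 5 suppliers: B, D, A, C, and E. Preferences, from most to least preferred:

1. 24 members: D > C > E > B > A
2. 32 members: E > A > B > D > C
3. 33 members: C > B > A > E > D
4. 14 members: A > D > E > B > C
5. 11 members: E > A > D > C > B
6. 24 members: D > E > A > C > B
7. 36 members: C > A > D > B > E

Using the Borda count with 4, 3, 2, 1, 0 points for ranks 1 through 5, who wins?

A

B: 24·1 + 32·2 + 33·3 + 14·1 + 11·0 + 24·0 + 36·1 = 237
D: 24·4 + 32·1 + 33·0 + 14·3 + 11·2 + 24·4 + 36·2 = 360
A: 24·0 + 32·3 + 33·2 + 14·4 + 11·3 + 24·2 + 36·3 = 407
C: 24·3 + 32·0 + 33·4 + 14·0 + 11·1 + 24·1 + 36·4 = 383
E: 24·2 + 32·4 + 33·1 + 14·2 + 11·4 + 24·3 + 36·0 = 353
A has the highest Borda score (407).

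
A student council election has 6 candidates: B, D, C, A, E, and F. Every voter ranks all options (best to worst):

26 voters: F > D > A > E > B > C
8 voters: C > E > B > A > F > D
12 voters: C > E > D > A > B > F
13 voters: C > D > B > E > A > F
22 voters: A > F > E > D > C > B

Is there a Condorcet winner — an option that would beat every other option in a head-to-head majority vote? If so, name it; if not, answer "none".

none

Checking pairwise contests:
D beats B 73–8.
E beats D 42–39.
D beats C 48–33.
D beats A 51–30.
A beats E 48–33.
A beats F 55–26.
Every option loses at least one head-to-head, so there is no Condorcet winner.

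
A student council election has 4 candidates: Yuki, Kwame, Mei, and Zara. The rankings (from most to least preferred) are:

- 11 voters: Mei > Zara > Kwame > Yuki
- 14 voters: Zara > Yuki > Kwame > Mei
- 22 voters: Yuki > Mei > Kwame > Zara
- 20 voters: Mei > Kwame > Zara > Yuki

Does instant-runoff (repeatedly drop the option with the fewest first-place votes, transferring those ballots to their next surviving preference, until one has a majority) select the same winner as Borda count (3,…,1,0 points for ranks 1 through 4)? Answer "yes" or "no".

Instant-runoff — R1 Yuki 22, Kwame 0, Mei 31, Zara 14 (Kwame out); R2 Yuki 22, Mei 31, Zara 14 (Zara out); R3 Yuki 36, Mei 31 (Yuki winner). Winner: Yuki.
Borda — scores: Yuki 94, Kwame 87, Mei 137, Zara 84. Winner: Mei.
The two methods disagree.

no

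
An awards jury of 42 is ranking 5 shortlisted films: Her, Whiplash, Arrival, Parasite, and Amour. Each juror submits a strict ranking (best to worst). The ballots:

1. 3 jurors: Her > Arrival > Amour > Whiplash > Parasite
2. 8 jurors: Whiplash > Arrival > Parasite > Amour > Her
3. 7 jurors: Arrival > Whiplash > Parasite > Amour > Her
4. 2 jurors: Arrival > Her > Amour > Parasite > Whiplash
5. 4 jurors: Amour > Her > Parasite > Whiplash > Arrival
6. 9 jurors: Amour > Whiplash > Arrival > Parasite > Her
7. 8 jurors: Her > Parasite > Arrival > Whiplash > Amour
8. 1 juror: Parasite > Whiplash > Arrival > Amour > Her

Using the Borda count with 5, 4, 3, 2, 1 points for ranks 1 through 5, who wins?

Arrival

Her: 3·5 + 8·1 + 7·1 + 2·4 + 4·4 + 9·1 + 8·5 + 1·1 = 104
Whiplash: 3·2 + 8·5 + 7·4 + 2·1 + 4·2 + 9·4 + 8·2 + 1·4 = 140
Arrival: 3·4 + 8·4 + 7·5 + 2·5 + 4·1 + 9·3 + 8·3 + 1·3 = 147
Parasite: 3·1 + 8·3 + 7·3 + 2·2 + 4·3 + 9·2 + 8·4 + 1·5 = 119
Amour: 3·3 + 8·2 + 7·2 + 2·3 + 4·5 + 9·5 + 8·1 + 1·2 = 120
Arrival has the highest Borda score (147).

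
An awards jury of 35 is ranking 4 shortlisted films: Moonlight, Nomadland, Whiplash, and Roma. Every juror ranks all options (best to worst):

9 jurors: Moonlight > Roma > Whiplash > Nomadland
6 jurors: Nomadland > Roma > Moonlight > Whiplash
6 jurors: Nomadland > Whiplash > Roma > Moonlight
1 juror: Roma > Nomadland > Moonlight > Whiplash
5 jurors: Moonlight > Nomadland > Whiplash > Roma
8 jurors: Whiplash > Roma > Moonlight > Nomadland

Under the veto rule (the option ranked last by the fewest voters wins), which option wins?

Last-place votes: Moonlight 6, Nomadland 17, Whiplash 7, Roma 5.
Roma is ranked last by the fewest voters, so Roma wins.

Roma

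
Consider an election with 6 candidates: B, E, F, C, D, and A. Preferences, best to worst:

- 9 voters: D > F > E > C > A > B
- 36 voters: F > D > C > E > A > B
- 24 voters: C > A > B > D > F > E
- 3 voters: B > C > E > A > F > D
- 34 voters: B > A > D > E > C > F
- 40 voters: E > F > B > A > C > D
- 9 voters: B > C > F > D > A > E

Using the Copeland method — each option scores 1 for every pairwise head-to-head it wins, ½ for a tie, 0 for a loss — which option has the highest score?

B: beats C, D, and A; loses to E and F → score 3.
E: beats B, C, and A; loses to F and D → score 3.
F: beats B, E, C, D, and A → score 5.
C: beats A; loses to B, E, F, and D → score 1.
D: beats E and C; loses to B, F, and A → score 2.
A: beats D; loses to B, E, F, and C → score 1.
F has the best pairwise record.

F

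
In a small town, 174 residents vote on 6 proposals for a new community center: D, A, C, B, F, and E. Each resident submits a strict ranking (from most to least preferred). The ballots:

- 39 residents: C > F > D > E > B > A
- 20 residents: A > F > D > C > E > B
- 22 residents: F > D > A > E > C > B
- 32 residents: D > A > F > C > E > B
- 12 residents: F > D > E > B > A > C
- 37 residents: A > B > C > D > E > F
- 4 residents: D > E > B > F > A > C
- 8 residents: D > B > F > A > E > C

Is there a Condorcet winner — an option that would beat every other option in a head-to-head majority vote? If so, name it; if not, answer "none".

Checking pairwise contests:
F beats D 93–81.
D beats A 117–57.
D beats C 98–76.
D beats B 137–37.
A beats F 89–85.
D beats E 174–0.
Every option loses at least one head-to-head, so there is no Condorcet winner.

none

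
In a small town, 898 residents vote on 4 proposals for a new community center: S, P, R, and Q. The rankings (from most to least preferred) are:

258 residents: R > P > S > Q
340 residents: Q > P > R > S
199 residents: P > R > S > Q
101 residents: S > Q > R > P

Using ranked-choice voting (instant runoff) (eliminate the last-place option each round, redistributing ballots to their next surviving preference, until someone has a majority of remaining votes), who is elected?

R

Round 1: S 101, P 199, R 258, Q 340. Eliminate S.
Round 2: P 199, R 258, Q 441. Eliminate P.
Round 3: R 457, Q 441. R has a majority.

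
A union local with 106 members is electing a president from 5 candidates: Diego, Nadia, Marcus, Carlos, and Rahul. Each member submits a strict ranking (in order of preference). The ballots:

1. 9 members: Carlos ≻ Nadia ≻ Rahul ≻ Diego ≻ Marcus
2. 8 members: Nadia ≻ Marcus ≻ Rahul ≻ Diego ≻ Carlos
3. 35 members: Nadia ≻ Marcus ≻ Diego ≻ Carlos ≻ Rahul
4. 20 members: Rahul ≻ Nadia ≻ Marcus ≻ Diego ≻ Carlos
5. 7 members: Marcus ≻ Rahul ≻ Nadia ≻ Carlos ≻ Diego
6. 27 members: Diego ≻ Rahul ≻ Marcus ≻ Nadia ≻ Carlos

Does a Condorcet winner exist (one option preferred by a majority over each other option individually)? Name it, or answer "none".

Checking pairwise contests:
Nadia beats Diego 79–27.
Rahul beats Nadia 54–52.
Nadia beats Marcus 72–34.
Diego beats Carlos 90–16.
Diego beats Rahul 62–44.
Every option loses at least one head-to-head, so there is no Condorcet winner.

none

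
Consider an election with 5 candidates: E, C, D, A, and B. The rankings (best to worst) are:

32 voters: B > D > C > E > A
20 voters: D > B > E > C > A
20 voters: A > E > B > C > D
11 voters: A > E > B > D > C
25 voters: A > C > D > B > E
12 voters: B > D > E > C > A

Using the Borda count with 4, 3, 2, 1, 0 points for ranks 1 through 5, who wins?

B

E: 32·1 + 20·2 + 20·3 + 11·3 + 25·0 + 12·2 = 189
C: 32·2 + 20·1 + 20·1 + 11·0 + 25·3 + 12·1 = 191
D: 32·3 + 20·4 + 20·0 + 11·1 + 25·2 + 12·3 = 273
A: 32·0 + 20·0 + 20·4 + 11·4 + 25·4 + 12·0 = 224
B: 32·4 + 20·3 + 20·2 + 11·2 + 25·1 + 12·4 = 323
B has the highest Borda score (323).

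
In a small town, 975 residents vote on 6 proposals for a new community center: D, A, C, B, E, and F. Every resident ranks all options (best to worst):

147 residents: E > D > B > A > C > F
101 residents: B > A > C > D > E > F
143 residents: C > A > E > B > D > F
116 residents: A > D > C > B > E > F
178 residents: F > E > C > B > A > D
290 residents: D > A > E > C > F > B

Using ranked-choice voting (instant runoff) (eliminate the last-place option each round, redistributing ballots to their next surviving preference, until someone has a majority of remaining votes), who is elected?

Round 1: D 290, A 116, C 143, B 101, E 147, F 178. Eliminate B.
Round 2: D 290, A 217, C 143, E 147, F 178. Eliminate C.
Round 3: D 290, A 360, E 147, F 178. Eliminate E.
Round 4: D 437, A 360, F 178. Eliminate F.
Round 5: D 437, A 538. A has a majority.

A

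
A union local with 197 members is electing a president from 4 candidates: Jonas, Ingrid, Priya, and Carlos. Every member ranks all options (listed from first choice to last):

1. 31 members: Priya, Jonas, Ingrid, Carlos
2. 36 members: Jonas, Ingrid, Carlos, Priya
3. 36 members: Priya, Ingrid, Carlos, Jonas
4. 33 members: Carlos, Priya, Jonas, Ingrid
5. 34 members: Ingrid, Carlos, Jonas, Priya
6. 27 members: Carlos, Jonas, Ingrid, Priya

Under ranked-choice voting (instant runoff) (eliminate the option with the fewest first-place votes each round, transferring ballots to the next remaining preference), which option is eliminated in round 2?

Round 1: Jonas 36, Ingrid 34, Priya 67, Carlos 60. Eliminate Ingrid.
Round 2: Jonas 36, Priya 67, Carlos 94. Eliminate Jonas.

Jonas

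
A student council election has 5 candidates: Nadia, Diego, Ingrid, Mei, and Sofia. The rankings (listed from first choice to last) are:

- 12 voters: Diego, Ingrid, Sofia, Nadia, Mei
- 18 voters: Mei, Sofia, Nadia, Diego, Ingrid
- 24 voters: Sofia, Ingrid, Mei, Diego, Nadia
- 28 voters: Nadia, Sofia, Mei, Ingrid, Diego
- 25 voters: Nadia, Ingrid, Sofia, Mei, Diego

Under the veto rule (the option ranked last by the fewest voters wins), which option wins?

Last-place votes: Nadia 24, Diego 53, Ingrid 18, Mei 12, Sofia 0.
Sofia is ranked last by the fewest voters, so Sofia wins.

Sofia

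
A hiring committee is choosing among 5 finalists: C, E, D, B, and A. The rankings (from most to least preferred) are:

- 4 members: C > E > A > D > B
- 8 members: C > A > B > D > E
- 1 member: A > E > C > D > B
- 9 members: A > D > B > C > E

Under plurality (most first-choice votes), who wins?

First-place votes: C 12, E 0, D 0, B 0, A 10.
C has the most first-place votes.

C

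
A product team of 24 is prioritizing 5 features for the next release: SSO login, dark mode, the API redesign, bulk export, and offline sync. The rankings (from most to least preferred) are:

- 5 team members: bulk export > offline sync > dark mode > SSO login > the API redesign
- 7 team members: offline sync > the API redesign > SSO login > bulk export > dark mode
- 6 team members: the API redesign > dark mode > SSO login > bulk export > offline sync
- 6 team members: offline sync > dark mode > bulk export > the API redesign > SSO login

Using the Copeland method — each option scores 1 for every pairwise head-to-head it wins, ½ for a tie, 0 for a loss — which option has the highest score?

offline sync

SSO login: beats bulk export; loses to dark mode, the API redesign, and offline sync → score 1.
dark mode: beats SSO login; ties bulk export; loses to the API redesign and offline sync → score 1.5.
the API redesign: beats SSO login, dark mode, and bulk export; loses to offline sync → score 3.
bulk export: ties dark mode; loses to SSO login, the API redesign, and offline sync → score 0.5.
offline sync: beats SSO login, dark mode, the API redesign, and bulk export → score 4.
offline sync has the best pairwise record.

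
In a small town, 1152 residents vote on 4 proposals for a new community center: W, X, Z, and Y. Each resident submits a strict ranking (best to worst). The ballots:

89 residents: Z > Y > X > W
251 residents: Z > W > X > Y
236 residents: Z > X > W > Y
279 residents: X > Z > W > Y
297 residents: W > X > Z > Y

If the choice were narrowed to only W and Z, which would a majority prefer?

Voters preferring W to Z: 297; preferring Z to W: 855.
Z wins the head-to-head.

Z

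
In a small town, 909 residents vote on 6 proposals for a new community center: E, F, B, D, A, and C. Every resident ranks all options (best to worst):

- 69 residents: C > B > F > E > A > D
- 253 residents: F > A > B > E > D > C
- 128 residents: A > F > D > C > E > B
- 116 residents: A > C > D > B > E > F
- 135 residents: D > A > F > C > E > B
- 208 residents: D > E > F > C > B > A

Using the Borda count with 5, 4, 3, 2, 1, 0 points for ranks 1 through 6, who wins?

E: 69·2 + 253·2 + 128·1 + 116·1 + 135·1 + 208·4 = 1855
F: 69·3 + 253·5 + 128·4 + 116·0 + 135·3 + 208·3 = 3013
B: 69·4 + 253·3 + 128·0 + 116·2 + 135·0 + 208·1 = 1475
D: 69·0 + 253·1 + 128·3 + 116·3 + 135·5 + 208·5 = 2700
A: 69·1 + 253·4 + 128·5 + 116·5 + 135·4 + 208·0 = 2841
C: 69·5 + 253·0 + 128·2 + 116·4 + 135·2 + 208·2 = 1751
F has the highest Borda score (3013).

F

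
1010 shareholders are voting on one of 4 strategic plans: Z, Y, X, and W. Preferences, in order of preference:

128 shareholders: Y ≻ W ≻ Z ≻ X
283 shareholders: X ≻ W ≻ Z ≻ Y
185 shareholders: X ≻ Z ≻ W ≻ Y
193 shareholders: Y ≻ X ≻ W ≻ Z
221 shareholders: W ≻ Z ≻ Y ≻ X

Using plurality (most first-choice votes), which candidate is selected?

First-place votes: Z 0, Y 321, X 468, W 221.
X has the most first-place votes.

X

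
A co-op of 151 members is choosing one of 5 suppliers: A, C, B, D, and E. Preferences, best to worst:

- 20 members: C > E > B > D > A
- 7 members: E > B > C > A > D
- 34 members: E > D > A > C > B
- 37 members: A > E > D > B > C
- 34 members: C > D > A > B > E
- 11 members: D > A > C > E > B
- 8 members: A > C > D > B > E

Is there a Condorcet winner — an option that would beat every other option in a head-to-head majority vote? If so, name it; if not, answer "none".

none

Checking pairwise contests:
D beats A 99–52.
A beats C 90–61.
A beats B 124–27.
E beats D 98–53.
A beats E 90–61.
Every option loses at least one head-to-head, so there is no Condorcet winner.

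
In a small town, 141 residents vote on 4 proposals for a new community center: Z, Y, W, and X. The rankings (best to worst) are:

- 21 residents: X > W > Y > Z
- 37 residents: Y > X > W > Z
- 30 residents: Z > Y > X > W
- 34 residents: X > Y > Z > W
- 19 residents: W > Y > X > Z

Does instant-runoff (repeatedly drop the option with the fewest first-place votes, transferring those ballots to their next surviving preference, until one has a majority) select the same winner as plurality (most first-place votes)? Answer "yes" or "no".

Instant-runoff — R1 Z 30, Y 37, W 19, X 55 (W out); R2 Z 30, Y 56, X 55 (Z out); R3 Y 86, X 55 (Y winner). Winner: Y.
Plurality — first-place votes: Z 30, Y 37, W 19, X 55. Winner: X.
The two methods disagree.

no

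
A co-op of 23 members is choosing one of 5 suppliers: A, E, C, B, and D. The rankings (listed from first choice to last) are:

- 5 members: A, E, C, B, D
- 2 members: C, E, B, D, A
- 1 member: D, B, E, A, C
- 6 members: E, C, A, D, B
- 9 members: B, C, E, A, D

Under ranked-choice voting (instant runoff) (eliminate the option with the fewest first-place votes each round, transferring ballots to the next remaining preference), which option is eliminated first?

D

Round 1: A 5, E 6, C 2, B 9, D 1. Eliminate D.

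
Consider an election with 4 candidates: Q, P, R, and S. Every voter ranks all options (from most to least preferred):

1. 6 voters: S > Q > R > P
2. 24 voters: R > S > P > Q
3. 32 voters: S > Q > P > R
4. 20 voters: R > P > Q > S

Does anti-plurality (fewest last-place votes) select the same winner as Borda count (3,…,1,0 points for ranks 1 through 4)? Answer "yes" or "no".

Anti-plurality — last-place votes: Q 24, P 6, R 32, S 20. Winner: P.
Borda — scores: Q 96, P 96, R 138, S 162. Winner: S.
The two methods disagree.

no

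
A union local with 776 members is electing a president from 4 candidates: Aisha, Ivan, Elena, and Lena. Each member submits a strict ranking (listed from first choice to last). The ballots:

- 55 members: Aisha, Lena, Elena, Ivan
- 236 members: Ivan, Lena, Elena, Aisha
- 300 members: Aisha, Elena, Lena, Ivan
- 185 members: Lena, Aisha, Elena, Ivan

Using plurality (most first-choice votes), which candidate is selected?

Aisha

First-place votes: Aisha 355, Ivan 236, Elena 0, Lena 185.
Aisha has the most first-place votes.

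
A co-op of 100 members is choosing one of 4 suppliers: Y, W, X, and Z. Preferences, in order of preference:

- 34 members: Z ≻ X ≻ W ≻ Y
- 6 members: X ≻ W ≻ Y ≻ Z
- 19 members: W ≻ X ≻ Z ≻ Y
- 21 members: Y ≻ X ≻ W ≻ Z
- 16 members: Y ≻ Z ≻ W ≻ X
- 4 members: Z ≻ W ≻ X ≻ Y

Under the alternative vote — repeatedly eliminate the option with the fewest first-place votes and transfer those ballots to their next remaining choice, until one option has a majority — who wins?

Z

Round 1: Y 37, W 19, X 6, Z 38. Eliminate X.
Round 2: Y 37, W 25, Z 38. Eliminate W.
Round 3: Y 43, Z 57. Z has a majority.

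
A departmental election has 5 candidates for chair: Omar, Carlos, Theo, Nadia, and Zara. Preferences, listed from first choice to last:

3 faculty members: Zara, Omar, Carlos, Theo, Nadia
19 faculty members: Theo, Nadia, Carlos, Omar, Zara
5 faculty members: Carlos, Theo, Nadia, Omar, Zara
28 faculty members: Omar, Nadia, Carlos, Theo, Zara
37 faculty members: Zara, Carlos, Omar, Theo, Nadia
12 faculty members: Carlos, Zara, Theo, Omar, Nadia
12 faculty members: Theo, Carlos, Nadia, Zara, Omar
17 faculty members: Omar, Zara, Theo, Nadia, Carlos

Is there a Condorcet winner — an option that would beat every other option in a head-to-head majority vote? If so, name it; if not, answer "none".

Carlos

Carlos vs Omar: 85–48 for Carlos.
Carlos vs Theo: 85–48 for Carlos.
Carlos vs Nadia: 69–64 for Carlos.
Carlos vs Zara: 76–57 for Carlos.
Carlos beats every other option head-to-head.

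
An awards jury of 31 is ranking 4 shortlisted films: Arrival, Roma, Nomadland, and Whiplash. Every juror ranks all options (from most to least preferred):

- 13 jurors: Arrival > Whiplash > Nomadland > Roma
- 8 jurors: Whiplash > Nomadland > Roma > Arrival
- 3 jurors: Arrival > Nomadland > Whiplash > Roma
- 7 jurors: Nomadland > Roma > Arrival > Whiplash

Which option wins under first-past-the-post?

First-place votes: Arrival 16, Roma 0, Nomadland 7, Whiplash 8.
Arrival has the most first-place votes.

Arrival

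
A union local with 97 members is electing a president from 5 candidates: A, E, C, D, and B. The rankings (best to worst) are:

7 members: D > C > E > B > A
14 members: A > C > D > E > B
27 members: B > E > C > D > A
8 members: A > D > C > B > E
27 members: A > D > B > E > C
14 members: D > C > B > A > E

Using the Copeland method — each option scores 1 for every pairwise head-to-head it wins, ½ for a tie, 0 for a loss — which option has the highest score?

A

A: beats E, C, D, and B → score 4.
E: beats C; loses to A, D, and B → score 1.
C: loses to A, E, D, and B → score 0.
D: beats E, C, and B; loses to A → score 3.
B: beats E and C; loses to A and D → score 2.
A has the best pairwise record.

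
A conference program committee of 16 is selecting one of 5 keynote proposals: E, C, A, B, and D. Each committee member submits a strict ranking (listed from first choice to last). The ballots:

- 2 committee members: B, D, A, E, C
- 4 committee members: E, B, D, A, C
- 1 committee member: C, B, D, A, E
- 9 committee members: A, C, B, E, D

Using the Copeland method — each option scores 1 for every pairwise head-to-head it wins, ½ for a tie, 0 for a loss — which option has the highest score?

E: beats D; loses to C, A, and B → score 1.
C: beats E, B, and D; loses to A → score 3.
A: beats E, C, B, and D → score 4.
B: beats E and D; loses to C and A → score 2.
D: loses to E, C, A, and B → score 0.
A has the best pairwise record.

A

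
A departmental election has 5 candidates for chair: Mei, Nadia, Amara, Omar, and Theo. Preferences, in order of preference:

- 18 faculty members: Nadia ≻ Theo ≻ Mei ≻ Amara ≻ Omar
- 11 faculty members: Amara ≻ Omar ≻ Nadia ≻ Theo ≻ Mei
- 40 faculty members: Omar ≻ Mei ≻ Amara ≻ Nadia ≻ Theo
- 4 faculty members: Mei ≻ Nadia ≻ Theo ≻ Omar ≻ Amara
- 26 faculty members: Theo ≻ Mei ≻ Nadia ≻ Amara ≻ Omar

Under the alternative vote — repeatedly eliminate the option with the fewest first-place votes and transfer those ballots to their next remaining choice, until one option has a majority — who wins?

Omar

Round 1: Mei 4, Nadia 18, Amara 11, Omar 40, Theo 26. Eliminate Mei.
Round 2: Nadia 22, Amara 11, Omar 40, Theo 26. Eliminate Amara.
Round 3: Nadia 22, Omar 51, Theo 26. Omar has a majority.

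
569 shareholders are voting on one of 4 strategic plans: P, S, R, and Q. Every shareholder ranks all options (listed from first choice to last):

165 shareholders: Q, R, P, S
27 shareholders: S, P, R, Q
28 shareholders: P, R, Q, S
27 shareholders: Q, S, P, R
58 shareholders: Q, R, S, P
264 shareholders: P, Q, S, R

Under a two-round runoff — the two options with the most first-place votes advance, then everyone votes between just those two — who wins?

P

Round 1 first-place votes: P 292, S 27, R 0, Q 250.
P and Q advance.
Runoff: P is preferred to Q by 319 voters; Q by 250.
P wins the runoff.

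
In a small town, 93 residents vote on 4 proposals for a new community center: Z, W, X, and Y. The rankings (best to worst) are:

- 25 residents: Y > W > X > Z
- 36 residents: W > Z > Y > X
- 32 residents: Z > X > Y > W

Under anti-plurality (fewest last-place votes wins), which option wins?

Y

Last-place votes: Z 25, W 32, X 36, Y 0.
Y is ranked last by the fewest voters, so Y wins.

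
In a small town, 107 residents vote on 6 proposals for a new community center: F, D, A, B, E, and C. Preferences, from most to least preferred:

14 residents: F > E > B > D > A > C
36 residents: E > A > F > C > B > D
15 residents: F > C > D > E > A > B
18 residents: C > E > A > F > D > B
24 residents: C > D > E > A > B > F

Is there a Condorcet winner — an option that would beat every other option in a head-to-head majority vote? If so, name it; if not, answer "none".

none

Checking pairwise contests:
A beats F 78–29.
F beats D 83–24.
E beats A 107–0.
F beats B 83–24.
C beats E 57–50.
F beats C 65–42.
Every option loses at least one head-to-head, so there is no Condorcet winner.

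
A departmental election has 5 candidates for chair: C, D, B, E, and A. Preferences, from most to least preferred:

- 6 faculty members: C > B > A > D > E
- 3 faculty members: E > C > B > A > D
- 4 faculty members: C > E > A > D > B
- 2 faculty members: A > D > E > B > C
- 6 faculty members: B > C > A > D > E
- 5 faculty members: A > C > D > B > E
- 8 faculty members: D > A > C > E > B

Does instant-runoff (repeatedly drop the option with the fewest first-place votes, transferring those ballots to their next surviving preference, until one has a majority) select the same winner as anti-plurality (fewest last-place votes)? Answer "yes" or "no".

Instant-runoff — R1 C 10, D 8, B 6, E 3, A 7 (E out); R2 C 13, D 8, B 6, A 7 (B out); R3 C 19, D 8, A 7 (C winner). Winner: C.
Anti-plurality — last-place votes: C 2, D 3, B 12, E 17, A 0. Winner: A.
The two methods disagree.

no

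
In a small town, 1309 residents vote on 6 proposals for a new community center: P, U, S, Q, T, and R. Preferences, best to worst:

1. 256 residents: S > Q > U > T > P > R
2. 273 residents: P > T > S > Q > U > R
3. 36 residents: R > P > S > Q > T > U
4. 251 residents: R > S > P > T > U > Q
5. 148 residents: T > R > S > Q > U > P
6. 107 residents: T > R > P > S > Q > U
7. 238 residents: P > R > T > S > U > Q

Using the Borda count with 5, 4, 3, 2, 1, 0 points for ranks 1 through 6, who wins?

S

P: 256·1 + 273·5 + 36·4 + 251·3 + 148·0 + 107·3 + 238·5 = 4029
U: 256·3 + 273·1 + 36·0 + 251·1 + 148·1 + 107·0 + 238·1 = 1678
S: 256·5 + 273·3 + 36·3 + 251·4 + 148·3 + 107·2 + 238·2 = 4345
Q: 256·4 + 273·2 + 36·2 + 251·0 + 148·2 + 107·1 + 238·0 = 2045
T: 256·2 + 273·4 + 36·1 + 251·2 + 148·5 + 107·5 + 238·3 = 4131
R: 256·0 + 273·0 + 36·5 + 251·5 + 148·4 + 107·4 + 238·4 = 3407
S has the highest Borda score (4345).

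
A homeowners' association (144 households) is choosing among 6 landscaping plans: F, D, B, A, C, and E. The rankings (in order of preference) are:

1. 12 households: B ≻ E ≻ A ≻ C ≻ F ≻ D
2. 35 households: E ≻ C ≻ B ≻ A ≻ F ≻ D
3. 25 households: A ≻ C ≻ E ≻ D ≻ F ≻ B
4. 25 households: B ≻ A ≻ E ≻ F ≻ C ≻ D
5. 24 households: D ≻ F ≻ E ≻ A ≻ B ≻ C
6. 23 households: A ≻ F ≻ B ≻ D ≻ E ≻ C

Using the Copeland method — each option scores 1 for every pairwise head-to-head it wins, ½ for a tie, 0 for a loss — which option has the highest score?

A

F: beats D; ties B and C; loses to A and E → score 2.
D: loses to F, B, A, C, and E → score 0.
B: beats D and C; ties F and A; loses to E → score 3.
A: beats F, D, C, and E; ties B → score 4.5.
C: beats D; ties F; loses to B, A, and E → score 1.5.
E: beats F, D, B, and C; loses to A → score 4.
A has the best pairwise record.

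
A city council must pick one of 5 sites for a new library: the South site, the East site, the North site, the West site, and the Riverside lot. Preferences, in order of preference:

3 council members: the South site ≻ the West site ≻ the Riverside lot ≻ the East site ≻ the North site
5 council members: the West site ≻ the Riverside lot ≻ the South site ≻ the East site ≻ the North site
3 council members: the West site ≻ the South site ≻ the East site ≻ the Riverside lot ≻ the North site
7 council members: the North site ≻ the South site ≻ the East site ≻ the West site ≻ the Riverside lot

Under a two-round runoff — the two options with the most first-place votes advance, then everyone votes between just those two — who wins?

Round 1 first-place votes: the South site 3, the East site 0, the North site 7, the West site 8, the Riverside lot 0.
the West site and the North site advance.
Runoff: the West site is preferred to the North site by 11 voters; the North site by 7.
the West site wins the runoff.

the West site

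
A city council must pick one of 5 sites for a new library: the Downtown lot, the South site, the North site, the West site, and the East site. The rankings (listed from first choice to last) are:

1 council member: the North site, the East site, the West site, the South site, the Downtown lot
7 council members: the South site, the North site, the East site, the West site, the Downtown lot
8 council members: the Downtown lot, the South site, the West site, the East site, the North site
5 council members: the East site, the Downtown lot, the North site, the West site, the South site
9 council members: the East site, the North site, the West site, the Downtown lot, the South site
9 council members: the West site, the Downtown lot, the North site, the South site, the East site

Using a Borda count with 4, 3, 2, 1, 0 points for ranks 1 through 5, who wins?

the West site

the Downtown lot: 1·0 + 7·0 + 8·4 + 5·3 + 9·1 + 9·3 = 83
the South site: 1·1 + 7·4 + 8·3 + 5·0 + 9·0 + 9·1 = 62
the North site: 1·4 + 7·3 + 8·0 + 5·2 + 9·3 + 9·2 = 80
the West site: 1·2 + 7·1 + 8·2 + 5·1 + 9·2 + 9·4 = 84
the East site: 1·3 + 7·2 + 8·1 + 5·4 + 9·4 + 9·0 = 81
the West site has the highest Borda score (84).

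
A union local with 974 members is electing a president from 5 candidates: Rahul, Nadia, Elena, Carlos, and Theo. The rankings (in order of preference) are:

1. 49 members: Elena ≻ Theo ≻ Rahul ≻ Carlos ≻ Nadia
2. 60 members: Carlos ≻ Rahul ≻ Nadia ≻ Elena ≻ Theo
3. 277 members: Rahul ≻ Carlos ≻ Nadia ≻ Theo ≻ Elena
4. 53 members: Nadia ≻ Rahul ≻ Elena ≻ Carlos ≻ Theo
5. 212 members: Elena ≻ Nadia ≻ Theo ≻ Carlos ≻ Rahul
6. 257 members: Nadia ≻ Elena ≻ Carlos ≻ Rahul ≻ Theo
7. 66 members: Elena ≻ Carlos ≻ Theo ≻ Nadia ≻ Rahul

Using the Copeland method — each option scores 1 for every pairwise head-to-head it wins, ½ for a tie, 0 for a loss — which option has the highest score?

Rahul: beats Theo; loses to Nadia, Elena, and Carlos → score 1.
Nadia: beats Rahul, Elena, Carlos, and Theo → score 4.
Elena: beats Rahul, Carlos, and Theo; loses to Nadia → score 3.
Carlos: beats Rahul and Theo; loses to Nadia and Elena → score 2.
Theo: loses to Rahul, Nadia, Elena, and Carlos → score 0.
Nadia has the best pairwise record.

Nadia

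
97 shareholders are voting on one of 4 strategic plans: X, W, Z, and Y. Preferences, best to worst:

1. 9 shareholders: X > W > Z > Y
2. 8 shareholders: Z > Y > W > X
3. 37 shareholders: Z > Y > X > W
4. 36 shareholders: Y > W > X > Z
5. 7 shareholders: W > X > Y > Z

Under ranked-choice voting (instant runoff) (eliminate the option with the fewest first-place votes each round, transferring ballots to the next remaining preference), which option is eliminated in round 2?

X

Round 1: X 9, W 7, Z 45, Y 36. Eliminate W.
Round 2: X 16, Z 45, Y 36. Eliminate X.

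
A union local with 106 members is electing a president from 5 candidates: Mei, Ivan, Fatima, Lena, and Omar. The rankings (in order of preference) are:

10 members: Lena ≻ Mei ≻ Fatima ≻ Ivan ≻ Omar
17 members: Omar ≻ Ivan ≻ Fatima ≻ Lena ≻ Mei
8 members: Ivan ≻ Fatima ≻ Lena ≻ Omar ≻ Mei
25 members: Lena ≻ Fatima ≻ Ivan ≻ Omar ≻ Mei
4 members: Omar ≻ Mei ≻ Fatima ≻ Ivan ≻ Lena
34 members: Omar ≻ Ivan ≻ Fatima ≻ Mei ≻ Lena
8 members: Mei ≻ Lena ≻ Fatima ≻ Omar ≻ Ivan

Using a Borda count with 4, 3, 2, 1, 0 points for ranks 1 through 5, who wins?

Omar

Mei: 10·3 + 17·0 + 8·0 + 25·0 + 4·3 + 34·1 + 8·4 = 108
Ivan: 10·1 + 17·3 + 8·4 + 25·2 + 4·1 + 34·3 + 8·0 = 249
Fatima: 10·2 + 17·2 + 8·3 + 25·3 + 4·2 + 34·2 + 8·2 = 245
Lena: 10·4 + 17·1 + 8·2 + 25·4 + 4·0 + 34·0 + 8·3 = 197
Omar: 10·0 + 17·4 + 8·1 + 25·1 + 4·4 + 34·4 + 8·1 = 261
Omar has the highest Borda score (261).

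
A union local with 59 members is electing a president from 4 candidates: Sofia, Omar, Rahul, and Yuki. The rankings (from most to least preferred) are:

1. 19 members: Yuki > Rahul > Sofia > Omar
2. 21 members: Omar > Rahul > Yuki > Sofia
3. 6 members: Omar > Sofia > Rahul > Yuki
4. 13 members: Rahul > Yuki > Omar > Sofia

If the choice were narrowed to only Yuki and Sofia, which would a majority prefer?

Voters preferring Yuki to Sofia: 53; preferring Sofia to Yuki: 6.
Yuki wins the head-to-head.

Yuki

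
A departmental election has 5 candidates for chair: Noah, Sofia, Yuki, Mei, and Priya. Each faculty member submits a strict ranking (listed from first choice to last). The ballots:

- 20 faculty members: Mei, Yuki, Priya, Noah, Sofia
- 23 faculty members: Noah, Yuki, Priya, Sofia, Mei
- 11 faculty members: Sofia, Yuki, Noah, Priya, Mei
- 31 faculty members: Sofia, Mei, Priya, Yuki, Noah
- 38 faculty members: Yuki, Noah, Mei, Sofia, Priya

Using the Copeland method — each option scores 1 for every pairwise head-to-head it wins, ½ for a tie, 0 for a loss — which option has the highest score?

Yuki

Noah: beats Sofia, Mei, and Priya; loses to Yuki → score 3.
Sofia: beats Mei and Priya; loses to Noah and Yuki → score 2.
Yuki: beats Noah, Sofia, Mei, and Priya → score 4.
Mei: beats Priya; loses to Noah, Sofia, and Yuki → score 1.
Priya: loses to Noah, Sofia, Yuki, and Mei → score 0.
Yuki has the best pairwise record.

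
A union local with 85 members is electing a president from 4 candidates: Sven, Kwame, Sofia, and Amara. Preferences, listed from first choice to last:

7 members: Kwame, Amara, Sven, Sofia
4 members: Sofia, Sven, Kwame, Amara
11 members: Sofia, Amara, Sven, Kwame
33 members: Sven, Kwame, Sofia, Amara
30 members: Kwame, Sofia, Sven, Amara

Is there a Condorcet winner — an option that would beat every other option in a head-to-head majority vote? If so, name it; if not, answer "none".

Checking pairwise contests:
Sofia beats Sven 45–40.
Sven beats Kwame 48–37.
Kwame beats Sofia 70–15.
Sven beats Amara 67–18.
Every option loses at least one head-to-head, so there is no Condorcet winner.

none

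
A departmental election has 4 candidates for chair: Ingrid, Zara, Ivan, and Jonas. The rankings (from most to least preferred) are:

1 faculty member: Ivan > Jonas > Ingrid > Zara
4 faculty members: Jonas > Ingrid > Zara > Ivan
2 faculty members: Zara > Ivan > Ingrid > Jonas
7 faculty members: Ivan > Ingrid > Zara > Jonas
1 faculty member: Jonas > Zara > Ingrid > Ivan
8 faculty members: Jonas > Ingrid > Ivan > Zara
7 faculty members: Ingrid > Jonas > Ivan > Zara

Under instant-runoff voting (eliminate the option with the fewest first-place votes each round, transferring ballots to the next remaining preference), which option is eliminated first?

Zara

Round 1: Ingrid 7, Zara 2, Ivan 8, Jonas 13. Eliminate Zara.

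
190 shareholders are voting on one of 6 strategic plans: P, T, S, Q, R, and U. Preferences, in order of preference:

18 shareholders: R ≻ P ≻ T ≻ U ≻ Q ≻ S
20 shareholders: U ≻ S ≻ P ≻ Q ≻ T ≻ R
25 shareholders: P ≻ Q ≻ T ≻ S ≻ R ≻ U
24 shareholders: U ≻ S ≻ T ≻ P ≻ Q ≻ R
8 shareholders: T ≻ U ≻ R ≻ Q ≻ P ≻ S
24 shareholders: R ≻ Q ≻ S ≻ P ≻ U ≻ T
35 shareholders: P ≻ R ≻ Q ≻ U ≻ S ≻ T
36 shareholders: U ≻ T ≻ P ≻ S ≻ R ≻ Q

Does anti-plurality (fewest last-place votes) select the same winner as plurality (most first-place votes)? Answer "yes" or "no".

no

Anti-plurality — last-place votes: P 0, T 59, S 26, Q 36, R 44, U 25. Winner: P.
Plurality — first-place votes: P 60, T 8, S 0, Q 0, R 42, U 80. Winner: U.
The two methods disagree.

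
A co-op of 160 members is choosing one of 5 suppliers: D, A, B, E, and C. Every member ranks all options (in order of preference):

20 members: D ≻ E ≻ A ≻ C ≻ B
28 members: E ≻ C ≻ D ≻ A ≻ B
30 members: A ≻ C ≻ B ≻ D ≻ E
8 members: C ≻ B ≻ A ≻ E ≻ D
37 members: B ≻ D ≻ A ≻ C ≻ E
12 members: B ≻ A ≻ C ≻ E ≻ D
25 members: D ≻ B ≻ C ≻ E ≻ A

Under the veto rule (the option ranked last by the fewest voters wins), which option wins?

C

Last-place votes: D 20, A 25, B 48, E 67, C 0.
C is ranked last by the fewest voters, so C wins.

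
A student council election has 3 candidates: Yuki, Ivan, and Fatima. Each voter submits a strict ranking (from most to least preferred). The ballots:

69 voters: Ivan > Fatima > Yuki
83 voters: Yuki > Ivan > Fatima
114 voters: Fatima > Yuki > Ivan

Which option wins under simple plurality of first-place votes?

Fatima

First-place votes: Yuki 83, Ivan 69, Fatima 114.
Fatima has the most first-place votes.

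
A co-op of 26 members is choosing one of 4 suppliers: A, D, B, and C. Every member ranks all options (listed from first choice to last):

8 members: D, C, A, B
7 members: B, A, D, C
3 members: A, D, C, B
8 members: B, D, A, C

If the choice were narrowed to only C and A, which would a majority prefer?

A

Voters preferring C to A: 8; preferring A to C: 18.
A wins the head-to-head.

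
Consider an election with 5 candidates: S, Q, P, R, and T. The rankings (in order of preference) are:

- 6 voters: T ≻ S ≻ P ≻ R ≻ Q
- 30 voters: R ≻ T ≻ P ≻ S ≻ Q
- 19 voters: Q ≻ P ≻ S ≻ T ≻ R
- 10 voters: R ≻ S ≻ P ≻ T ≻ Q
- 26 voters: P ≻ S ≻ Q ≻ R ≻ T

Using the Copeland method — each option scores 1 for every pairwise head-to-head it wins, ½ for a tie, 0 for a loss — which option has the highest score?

S: beats Q, R, and T; loses to P → score 3.
Q: loses to S, P, R, and T → score 0.
P: beats S, Q, R, and T → score 4.
R: beats Q and T; loses to S and P → score 2.
T: beats Q; loses to S, P, and R → score 1.
P has the best pairwise record.

P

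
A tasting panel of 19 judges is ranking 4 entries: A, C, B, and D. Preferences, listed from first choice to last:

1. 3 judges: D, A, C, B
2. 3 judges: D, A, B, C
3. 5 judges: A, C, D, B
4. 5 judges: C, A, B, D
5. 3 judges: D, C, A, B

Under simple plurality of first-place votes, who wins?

D

First-place votes: A 5, C 5, B 0, D 9.
D has the most first-place votes.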